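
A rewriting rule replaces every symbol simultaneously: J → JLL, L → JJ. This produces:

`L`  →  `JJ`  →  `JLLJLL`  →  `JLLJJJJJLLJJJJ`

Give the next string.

JLLJJJJJLLJLLJLLJLLJLLJJJJJLLJLLJLLJLL

Applying the rule to each of the 14 symbols of JLLJJJJJLLJJJJ gives the pieces JLL JJ JJ JLL JLL JLL JLL JLL JJ JJ JLL JLL JLL JLL, which concatenate to the answer.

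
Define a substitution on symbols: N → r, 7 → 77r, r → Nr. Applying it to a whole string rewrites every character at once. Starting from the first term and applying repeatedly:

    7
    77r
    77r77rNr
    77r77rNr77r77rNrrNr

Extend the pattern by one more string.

Rewriting the 19 symbols of 77r77rNr77r77rNrrNr one by one yields 77r 77r Nr 77r 77r Nr r Nr 77r 77r Nr 77r 77r Nr r Nr Nr r Nr; concatenated:

77r77rNr77r77rNrrNr77r77rNr77r77rNrrNrNrrNr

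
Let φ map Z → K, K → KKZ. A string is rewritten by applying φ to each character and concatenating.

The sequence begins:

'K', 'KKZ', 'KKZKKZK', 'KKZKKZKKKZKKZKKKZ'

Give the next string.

Replace each of the 17 characters of KKZKKZKKKZKKZKKKZ in place — KKZ KKZ K KKZ KKZ K KKZ KKZ KKZ K KKZ KKZ K KKZ KKZ KKZ K — and concatenate.

KKZKKZKKKZKKZKKKZKKZKKZKKKZKKZKKKZKKZKKZK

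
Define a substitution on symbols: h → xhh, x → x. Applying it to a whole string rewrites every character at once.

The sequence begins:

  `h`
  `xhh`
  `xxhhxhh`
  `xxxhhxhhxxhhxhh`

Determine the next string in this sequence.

Replace each of the 15 characters of xxxhhxhhxxhhxhh in place — x x x xhh xhh x xhh xhh x x xhh xhh x xhh xhh — and concatenate.

xxxxhhxhhxxhhxhhxxxhhxhhxxhhxhh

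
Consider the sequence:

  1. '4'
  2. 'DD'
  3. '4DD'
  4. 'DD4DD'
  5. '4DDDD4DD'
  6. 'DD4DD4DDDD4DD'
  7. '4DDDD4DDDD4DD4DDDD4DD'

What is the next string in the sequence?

From term 3 onward, concatenate the second-to-last term with the last: 4·DD = 4DD, DD·4DD = DD4DD, …
So term 8 is DD4DD4DDDD4DD·4DDDD4DDDD4DD4DDDD4DD.

DD4DD4DDDD4DD4DDDD4DDDD4DD4DDDD4DD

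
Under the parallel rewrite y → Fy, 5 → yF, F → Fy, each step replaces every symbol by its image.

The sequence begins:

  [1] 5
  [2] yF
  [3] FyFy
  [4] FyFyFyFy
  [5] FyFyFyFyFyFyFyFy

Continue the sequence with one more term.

Applying the rule to each of the 16 symbols of FyFyFyFyFyFyFyFy gives the pieces Fy Fy Fy Fy Fy Fy Fy Fy Fy Fy Fy Fy Fy Fy Fy Fy, which concatenate to the answer.

FyFyFyFyFyFyFyFyFyFyFyFyFyFyFyFy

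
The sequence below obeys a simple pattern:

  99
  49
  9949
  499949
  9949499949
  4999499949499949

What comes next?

99494999494999499949499949

From term 3 onward, concatenate the second-to-last term with the last: 99·49 = 9949, 49·9949 = 499949, …
The next term joins 9949499949 and 4999499949499949.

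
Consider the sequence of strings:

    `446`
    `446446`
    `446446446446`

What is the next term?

s(k+1) = s(k)·s(k) — each term doubles the last.
Doubling 446446446446:

446446446446446446446446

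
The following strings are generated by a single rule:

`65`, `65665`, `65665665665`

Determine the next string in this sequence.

65665665665665665665665

s(k+1) = s(k)·6·s(k) — each term doubles the last with '6' between the halves.
So the next term is two copies of 65665665665 with '6' between the halves.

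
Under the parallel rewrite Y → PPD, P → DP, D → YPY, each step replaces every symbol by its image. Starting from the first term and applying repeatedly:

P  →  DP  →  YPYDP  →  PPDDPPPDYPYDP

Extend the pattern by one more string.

Rewriting the 13 symbols of PPDDPPPDYPYDP one by one yields DP DP YPY YPY DP DP DP YPY PPD DP PPD YPY DP; concatenated:

DPDPYPYYPYDPDPDPYPYPPDDPPPDYPYDP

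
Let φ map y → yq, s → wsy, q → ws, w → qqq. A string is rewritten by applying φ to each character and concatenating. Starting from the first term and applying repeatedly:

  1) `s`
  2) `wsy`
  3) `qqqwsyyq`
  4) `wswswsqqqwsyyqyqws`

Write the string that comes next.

Replace each of the 18 characters of wswswsqqqwsyyqyqws in place — qqq wsy qqq wsy qqq wsy ws ws ws qqq wsy yq yq ws yq ws qqq wsy — and concatenate.

qqqwsyqqqwsyqqqwsywswswsqqqwsyyqyqwsyqwsqqqwsy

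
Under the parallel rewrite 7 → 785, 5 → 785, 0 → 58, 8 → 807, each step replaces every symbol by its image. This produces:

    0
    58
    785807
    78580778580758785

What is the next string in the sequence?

Rewriting the 17 symbols of 78580778580758785 one by one yields 785 807 785 807 58 785 785 807 785 807 58 785 785 807 785 807 785; concatenated:

7858077858075878578580778580758785785807785807785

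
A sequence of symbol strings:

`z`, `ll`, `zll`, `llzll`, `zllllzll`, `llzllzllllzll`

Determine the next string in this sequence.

zllllzllllzllzllllzll

From term 3 onward, concatenate the second-to-last term with the last: z·ll = zll, ll·zll = llzll, …
The next term joins zllllzll and llzllzllllzll.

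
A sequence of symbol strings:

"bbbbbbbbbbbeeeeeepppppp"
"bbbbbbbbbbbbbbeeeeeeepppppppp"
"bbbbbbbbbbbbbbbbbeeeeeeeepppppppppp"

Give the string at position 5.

Term n consists of 3n+2 b's, followed by n+3 e's, followed by 2n p's, where the shown terms are n = 3, 4, 5.
At n = 7 the blocks have lengths 23, 10, 14.

bbbbbbbbbbbbbbbbbbbbbbbeeeeeeeeeepppppppppppppp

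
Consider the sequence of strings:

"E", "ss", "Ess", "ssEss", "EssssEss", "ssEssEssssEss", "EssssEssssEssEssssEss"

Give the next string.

Each term (from the third on) is the two preceding terms concatenated in order: term 3 = E·ss = Ess.
Continuing: ssEssEssssEss · EssssEssssEssEssssEss gives term 8.

ssEssEssssEssEssssEssssEssEssssEss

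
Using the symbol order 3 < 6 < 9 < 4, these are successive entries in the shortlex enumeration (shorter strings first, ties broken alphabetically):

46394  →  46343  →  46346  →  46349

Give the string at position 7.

Advancing 3 positions from 46349 through 46349 → 46344 → 46633 reaches term 7.

46636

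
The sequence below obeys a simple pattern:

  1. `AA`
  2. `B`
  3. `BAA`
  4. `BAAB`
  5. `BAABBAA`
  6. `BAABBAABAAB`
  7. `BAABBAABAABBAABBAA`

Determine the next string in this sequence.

BAABBAABAABBAABBAABAABBAABAAB

This is a Fibonacci-style word recurrence s(k) = s(k−1)·s(k−2): e.g. B·AA = BAA.
So term 8 is BAABBAABAABBAABBAA·BAABBAABAAB.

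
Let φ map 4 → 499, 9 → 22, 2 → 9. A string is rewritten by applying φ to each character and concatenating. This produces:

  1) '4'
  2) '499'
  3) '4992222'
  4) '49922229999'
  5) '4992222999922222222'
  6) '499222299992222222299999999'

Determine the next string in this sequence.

Rewriting the 27 symbols of 499222299992222222299999999 one by one yields 499 22 22 9 9 9 9 22 22 22 22 9 9 9 9 9 9 9 9 22 22 22 22 22 22 22 22; concatenated:

4992222999922222222999999992222222222222222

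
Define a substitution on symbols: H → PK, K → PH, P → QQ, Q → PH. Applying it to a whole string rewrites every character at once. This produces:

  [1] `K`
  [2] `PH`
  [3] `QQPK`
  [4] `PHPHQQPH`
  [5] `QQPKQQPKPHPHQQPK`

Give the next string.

φ(QQPKQQPKPHPHQQPK) expands symbol-by-symbol to PH PH QQ PH PH PH QQ PH QQ PK QQ PK PH PH QQ PH; joining the 16 pieces gives the next term.

PHPHQQPHPHPHQQPHQQPKQQPKPHPHQQPH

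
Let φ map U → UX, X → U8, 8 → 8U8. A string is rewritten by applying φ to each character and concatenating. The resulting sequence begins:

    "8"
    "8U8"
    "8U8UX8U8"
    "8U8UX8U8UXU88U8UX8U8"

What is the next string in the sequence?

Rewriting the 20 symbols of 8U8UX8U8UXU88U8UX8U8 one by one yields 8U8 UX 8U8 UX U8 8U8 UX 8U8 UX U8 UX 8U8 8U8 UX 8U8 UX U8 8U8 UX 8U8; concatenated:

8U8UX8U8UXU88U8UX8U8UXU8UX8U88U8UX8U8UXU88U8UX8U8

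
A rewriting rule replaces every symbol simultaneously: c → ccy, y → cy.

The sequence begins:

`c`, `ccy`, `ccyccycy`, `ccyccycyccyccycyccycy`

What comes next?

Applying the rule to each of the 21 symbols of ccyccycyccyccycyccycy gives the pieces ccy ccy cy ccy ccy cy ccy cy ccy ccy cy ccy ccy cy ccy cy ccy ccy cy ccy cy, which concatenate to the answer.

ccyccycyccyccycyccycyccyccycyccyccycyccycyccyccycyccycy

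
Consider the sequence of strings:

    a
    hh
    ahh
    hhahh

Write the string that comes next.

ahhhhahh

From term 3 onward, concatenate the second-to-last term with the last: a·hh = ahh, hh·ahh = hhahh, …
Continuing: ahh · hhahh gives term 5.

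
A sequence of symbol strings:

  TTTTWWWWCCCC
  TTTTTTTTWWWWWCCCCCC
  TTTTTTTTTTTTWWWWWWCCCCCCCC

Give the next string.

The n-th term is 4n T's then n+3 W's then 2n+2 C's (n = 1, 2, …).
For the next term, n = 4, so the run lengths are 16, 7, 10.

TTTTTTTTTTTTTTTTWWWWWWWCCCCCCCCCC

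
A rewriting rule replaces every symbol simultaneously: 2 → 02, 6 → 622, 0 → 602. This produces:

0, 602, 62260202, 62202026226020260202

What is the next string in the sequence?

62202026020260202622020262260202602026226020260202

Replace each of the 20 characters of 62202026226020260202 in place — 622 02 02 602 02 602 02 622 02 02 622 602 02 602 02 622 602 02 602 02 — and concatenate.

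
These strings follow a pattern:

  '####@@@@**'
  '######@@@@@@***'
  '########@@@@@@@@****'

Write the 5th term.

############@@@@@@@@@@@@******

Term n consists of 2n+2 #'s, followed by 2n+2 @'s, followed by n+1 *'s (n = 1, 2, …).
Setting n = 5 gives 12, 12, 6 characters in each block.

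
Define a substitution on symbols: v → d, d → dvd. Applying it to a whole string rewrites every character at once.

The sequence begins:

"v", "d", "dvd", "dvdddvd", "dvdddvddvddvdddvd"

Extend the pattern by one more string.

dvdddvddvddvdddvddvdddvddvdddvddvddvdddvd

φ(dvdddvddvddvdddvd) expands symbol-by-symbol to dvd d dvd dvd dvd d dvd dvd d dvd dvd d dvd dvd dvd d dvd; joining the 17 pieces gives the next term.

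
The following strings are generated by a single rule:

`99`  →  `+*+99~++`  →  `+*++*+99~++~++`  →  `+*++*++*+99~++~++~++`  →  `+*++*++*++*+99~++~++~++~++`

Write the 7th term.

+*++*++*++*++*++*+99~++~++~++~++~++~++

Every step adds +*+ to the front and ~++ to the end of the previous string.
From +*++*++*++*+99~++~++~++~++, 2 further steps: +*++*++*++*+99~++~++~++~++ → +*++*++*++*++*+99~++~++~++~++~++ → (answer).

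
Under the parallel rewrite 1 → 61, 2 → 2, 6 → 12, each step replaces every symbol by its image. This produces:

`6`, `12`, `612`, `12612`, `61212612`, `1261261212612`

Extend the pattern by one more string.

Applying the rule to each of the 13 symbols of 1261261212612 gives the pieces 61 2 12 61 2 12 61 2 61 2 12 61 2, which concatenate to the answer.

612126121261261212612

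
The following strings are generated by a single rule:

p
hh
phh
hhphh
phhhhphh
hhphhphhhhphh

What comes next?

phhhhphhhhphhphhhhphh

Each term (from the third on) is the two preceding terms concatenated in order: term 3 = p·hh = phh.
The next term joins phhhhphh and hhphhphhhhphh.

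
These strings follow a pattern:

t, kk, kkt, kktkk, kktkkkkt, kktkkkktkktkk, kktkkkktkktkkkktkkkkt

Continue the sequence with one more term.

From term 3 onward, concatenate the last term with the second-to-last: kk·t = kkt, kkt·kk = kktkk, …
Continuing: kktkkkktkktkkkktkkkkt · kktkkkktkktkk gives term 8.

kktkkkktkktkkkktkkkktkktkkkktkktkk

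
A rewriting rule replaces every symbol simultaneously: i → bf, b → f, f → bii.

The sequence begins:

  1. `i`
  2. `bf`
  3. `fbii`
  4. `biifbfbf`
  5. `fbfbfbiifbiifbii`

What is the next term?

biifbiifbiifbfbfbiifbfbfbiifbfbf

φ(fbfbfbiifbiifbii) expands symbol-by-symbol to bii f bii f bii f bf bf bii f bf bf bii f bf bf; joining the 16 pieces gives the next term.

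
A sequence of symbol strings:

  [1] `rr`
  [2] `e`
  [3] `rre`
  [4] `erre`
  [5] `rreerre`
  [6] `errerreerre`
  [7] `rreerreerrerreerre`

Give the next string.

From term 3 onward, concatenate the second-to-last term with the last: rr·e = rre, e·rre = erre, …
So term 8 is errerreerre·rreerreerrerreerre.

errerreerrerreerreerrerreerre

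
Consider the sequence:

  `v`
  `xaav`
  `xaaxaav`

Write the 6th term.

Every step adds xaa at the front: s(k+1) = xaa·s(k).
From xaaxaav, 3 further steps: xaaxaav → xaaxaaxaav → xaaxaaxaaxaav → (answer).

xaaxaaxaaxaaxaav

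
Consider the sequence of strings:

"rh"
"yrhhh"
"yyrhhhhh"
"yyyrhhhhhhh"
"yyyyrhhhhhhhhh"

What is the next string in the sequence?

s(k+1) = y·s(k)·hh, so each term gains y as a prefix and hh as a suffix.
One more step from yyyyrhhhhhhhhh gives the answer.

yyyyyrhhhhhhhhhhh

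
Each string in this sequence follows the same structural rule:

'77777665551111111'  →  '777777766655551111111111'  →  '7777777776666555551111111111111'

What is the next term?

Each string has the form 7^{2n+1} 6^{n} 5^{n+1} 1^{3n+1}, where the shown terms are n = 2, 3, 4.
Setting n = 5 gives 11, 5, 6, 16 characters in each block.

77777777777666665555551111111111111111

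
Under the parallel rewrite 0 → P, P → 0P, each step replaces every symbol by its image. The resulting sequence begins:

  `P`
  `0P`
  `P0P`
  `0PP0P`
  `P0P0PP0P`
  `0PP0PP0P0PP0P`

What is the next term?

φ(0PP0PP0P0PP0P) expands symbol-by-symbol to P 0P 0P P 0P 0P P 0P P 0P 0P P 0P; joining the 13 pieces gives the next term.

P0P0PP0P0PP0PP0P0PP0P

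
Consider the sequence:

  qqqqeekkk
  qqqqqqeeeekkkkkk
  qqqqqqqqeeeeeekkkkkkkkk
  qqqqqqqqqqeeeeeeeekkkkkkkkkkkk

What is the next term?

Term n consists of 2n+2 q's, followed by 2n e's, followed by 3n k's (n = 1, 2, …).
For the next term, n = 5, so the run lengths are 12, 10, 15.

qqqqqqqqqqqqeeeeeeeeeekkkkkkkkkkkkkkk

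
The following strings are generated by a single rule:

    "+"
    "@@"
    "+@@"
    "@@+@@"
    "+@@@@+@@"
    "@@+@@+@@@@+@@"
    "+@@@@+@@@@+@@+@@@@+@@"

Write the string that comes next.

@@+@@+@@@@+@@+@@@@+@@@@+@@+@@@@+@@

From term 3 onward, concatenate the second-to-last term with the last: +·@@ = +@@, @@·+@@ = @@+@@, …
Continuing: @@+@@+@@@@+@@ · +@@@@+@@@@+@@+@@@@+@@ gives term 8.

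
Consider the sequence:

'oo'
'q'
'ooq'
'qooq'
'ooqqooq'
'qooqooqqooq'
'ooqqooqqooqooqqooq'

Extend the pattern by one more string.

qooqooqqooqooqqooqqooqooqqooq

This is a Fibonacci-style word recurrence s(k) = s(k−2)·s(k−1): e.g. oo·q = ooq.
Continuing: qooqooqqooq · ooqqooqqooqooqqooq gives term 8.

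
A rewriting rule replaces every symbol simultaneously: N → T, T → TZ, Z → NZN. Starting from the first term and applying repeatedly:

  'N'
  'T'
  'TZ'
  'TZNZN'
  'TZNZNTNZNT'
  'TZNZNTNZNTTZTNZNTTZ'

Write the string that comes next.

φ(TZNZNTNZNTTZTNZNTTZ) expands symbol-by-symbol to TZ NZN T NZN T TZ T NZN T TZ TZ NZN TZ T NZN T TZ TZ NZN; joining the 19 pieces gives the next term.

TZNZNTNZNTTZTNZNTTZTZNZNTZTNZNTTZTZNZN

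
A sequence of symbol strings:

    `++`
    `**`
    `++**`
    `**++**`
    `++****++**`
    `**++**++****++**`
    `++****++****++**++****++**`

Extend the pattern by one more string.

**++**++****++**++****++****++**++****++**

From term 3 onward, concatenate the second-to-last term with the last: ++·** = ++**, **·++** = **++**, …
Continuing: **++**++****++** · ++****++****++**++****++** gives term 8.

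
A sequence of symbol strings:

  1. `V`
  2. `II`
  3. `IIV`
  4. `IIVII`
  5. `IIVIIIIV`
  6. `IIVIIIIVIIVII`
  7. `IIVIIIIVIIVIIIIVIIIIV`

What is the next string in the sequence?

IIVIIIIVIIVIIIIVIIIIVIIVIIIIVIIVII

Each term (from the third on) is the previous term followed by the one before it: term 3 = II·V = IIV.
The next term joins IIVIIIIVIIVIIIIVIIIIV and IIVIIIIVIIVII.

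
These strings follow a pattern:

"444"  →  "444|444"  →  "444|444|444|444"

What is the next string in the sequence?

s(k+1) = s(k)·|·s(k) — each term doubles the last with '|' between the halves.
Doubling 444|444|444|444 with '|' between the halves:

444|444|444|444|444|444|444|444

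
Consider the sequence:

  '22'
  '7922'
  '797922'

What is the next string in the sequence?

79797922

The strings grow by a fixed prefix 79 each time.
So the next term is 79·797922.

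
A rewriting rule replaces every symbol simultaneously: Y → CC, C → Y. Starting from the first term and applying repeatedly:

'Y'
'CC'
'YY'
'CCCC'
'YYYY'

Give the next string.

Rewriting each symbol of YYYY: Y→CC, Y→CC, Y→CC, Y→CC, which concatenates to CC CC CC CC.

CCCCCCCC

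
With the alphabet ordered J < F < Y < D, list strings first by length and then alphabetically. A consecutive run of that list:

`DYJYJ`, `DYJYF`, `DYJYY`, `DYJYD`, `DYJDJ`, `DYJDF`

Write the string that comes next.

DYJDY

Find the rightmost character of DYJDF below D, bump it to the next letter, and reset everything to its right to J.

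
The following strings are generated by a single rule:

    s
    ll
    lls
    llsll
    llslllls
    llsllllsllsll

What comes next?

From term 3 onward, concatenate the last term with the second-to-last: ll·s = lls, lls·ll = llsll, …
Continuing: llsllllsllsll · llslllls gives term 7.

llsllllsllsllllslllls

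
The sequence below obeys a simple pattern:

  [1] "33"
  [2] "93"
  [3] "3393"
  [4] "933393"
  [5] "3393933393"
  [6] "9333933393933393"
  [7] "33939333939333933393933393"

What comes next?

Each term (from the third on) is the two preceding terms concatenated in order: term 3 = 33·93 = 3393.
So term 8 is 9333933393933393·33939333939333933393933393.

933393339393339333939333939333933393933393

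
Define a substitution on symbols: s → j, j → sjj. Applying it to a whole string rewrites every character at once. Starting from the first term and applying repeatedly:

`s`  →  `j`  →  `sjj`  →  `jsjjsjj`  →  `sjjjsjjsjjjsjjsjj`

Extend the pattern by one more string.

Applying the rule to each of the 17 symbols of sjjjsjjsjjjsjjsjj gives the pieces j sjj sjj sjj j sjj sjj j sjj sjj sjj j sjj sjj j sjj sjj, which concatenate to the answer.

jsjjsjjsjjjsjjsjjjsjjsjjsjjjsjjsjjjsjjsjj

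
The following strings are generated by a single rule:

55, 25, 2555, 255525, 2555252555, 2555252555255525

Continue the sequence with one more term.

25552525552555252555252555

Each term (from the third on) is the previous term followed by the one before it: term 3 = 25·55 = 2555.
The next term joins 2555252555255525 and 2555252555.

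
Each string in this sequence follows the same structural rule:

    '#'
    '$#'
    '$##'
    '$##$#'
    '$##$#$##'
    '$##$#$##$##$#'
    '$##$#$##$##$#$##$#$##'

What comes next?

Each term (from the third on) is the previous term followed by the one before it: term 3 = $#·# = $##.
The next term joins $##$#$##$##$#$##$#$## and $##$#$##$##$#.

$##$#$##$##$#$##$#$##$##$#$##$##$#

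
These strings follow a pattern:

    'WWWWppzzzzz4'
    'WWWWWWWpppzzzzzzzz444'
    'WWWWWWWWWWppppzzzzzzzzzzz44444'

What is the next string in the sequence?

WWWWWWWWWWWWWpppppzzzzzzzzzzzzzz4444444

Reading off run lengths: W runs 4, 7, 10; p runs 2, 3, 4; z runs 5, 8, 11; 4 runs 1, 3, 5 — each is linear in n (n = 1, 2, …).
For the next term, n = 4, so the run lengths are 13, 5, 14, 7.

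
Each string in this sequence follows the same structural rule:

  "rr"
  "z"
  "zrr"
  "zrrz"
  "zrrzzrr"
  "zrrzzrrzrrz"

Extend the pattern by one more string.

zrrzzrrzrrzzrrzzrr

From term 3 onward, concatenate the last term with the second-to-last: z·rr = zrr, zrr·z = zrrz, …
So term 7 is zrrzzrrzrrz·zrrzzrr.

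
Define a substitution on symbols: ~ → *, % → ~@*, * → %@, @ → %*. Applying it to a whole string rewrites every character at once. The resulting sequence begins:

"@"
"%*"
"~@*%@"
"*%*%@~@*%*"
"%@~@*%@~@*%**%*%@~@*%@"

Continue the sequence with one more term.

~@*%**%*%@~@*%**%*%@~@*%@%@~@*%@~@*%**%*%@~@*%*

φ(%@~@*%@~@*%**%*%@~@*%@) expands symbol-by-symbol to ~@* %* * %* %@ ~@* %* * %* %@ ~@* %@ %@ ~@* %@ ~@* %* * %* %@ ~@* %*; joining the 22 pieces gives the next term.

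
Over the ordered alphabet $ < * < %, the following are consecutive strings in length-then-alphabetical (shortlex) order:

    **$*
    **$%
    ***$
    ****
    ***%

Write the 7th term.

**%*

Advancing 2 positions from ***% through ***% → **%$ reaches term 7.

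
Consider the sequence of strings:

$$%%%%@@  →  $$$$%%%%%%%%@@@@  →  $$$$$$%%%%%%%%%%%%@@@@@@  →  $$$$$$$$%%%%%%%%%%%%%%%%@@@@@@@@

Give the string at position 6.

Reading off run lengths: $ runs 2, 4, 6, 8; % runs 4, 8, 12, 16; @ runs 2, 4, 6, 8 — each is linear in n (n = 1, 2, …).
For term 6, n = 6, so the run lengths are 12, 24, 12.

$$$$$$$$$$$$%%%%%%%%%%%%%%%%%%%%%%%%@@@@@@@@@@@@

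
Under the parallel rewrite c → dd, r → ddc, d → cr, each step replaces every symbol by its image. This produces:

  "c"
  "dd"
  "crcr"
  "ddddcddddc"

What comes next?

crcrcrcrddcrcrcrcrdd

Apply φ to ddddcddddc symbol by symbol: d→cr, d→cr, d→cr, d→cr, c→dd, d→cr, d→cr, d→cr, d→cr, c→dd; joined: cr cr cr cr dd cr cr cr cr dd.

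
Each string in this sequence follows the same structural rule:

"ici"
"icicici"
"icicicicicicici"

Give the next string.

icicicicicicicicicicicicicicici

Every step duplicates the string with 'c' between the halves.
One more doubling of icicicicicicici gives the answer.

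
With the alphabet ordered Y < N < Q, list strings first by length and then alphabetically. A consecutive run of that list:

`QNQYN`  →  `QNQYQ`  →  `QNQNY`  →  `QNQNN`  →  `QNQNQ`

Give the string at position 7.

QNQQN

Continuing the enumeration 2 steps past QNQNQ: QNQNQ → QNQQY → (answer).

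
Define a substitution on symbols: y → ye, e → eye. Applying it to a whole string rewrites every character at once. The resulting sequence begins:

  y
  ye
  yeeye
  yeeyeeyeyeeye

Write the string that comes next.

φ(yeeyeeyeyeeye) expands symbol-by-symbol to ye eye eye ye eye eye ye eye ye eye eye ye eye; joining the 13 pieces gives the next term.

yeeyeeyeyeeyeeyeyeeyeyeeyeeyeyeeye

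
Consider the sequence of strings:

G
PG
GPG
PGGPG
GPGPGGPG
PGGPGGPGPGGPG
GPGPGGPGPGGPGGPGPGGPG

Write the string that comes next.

PGGPGGPGPGGPGGPGPGGPGPGGPGGPGPGGPG

Each term (from the third on) is the two preceding terms concatenated in order: term 3 = G·PG = GPG.
Continuing: PGGPGGPGPGGPG · GPGPGGPGPGGPGGPGPGGPG gives term 8.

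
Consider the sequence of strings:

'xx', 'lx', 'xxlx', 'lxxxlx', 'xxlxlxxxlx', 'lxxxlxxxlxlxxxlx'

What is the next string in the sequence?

xxlxlxxxlxlxxxlxxxlxlxxxlx

Each term (from the third on) is the two preceding terms concatenated in order: term 3 = xx·lx = xxlx.
The next term joins xxlxlxxxlx and lxxxlxxxlxlxxxlx.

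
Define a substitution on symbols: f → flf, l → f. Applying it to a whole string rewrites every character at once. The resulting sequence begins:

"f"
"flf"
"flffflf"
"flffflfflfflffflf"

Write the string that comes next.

flffflfflfflffflfflffflfflffflfflfflffflf

φ(flffflfflfflffflf) expands symbol-by-symbol to flf f flf flf flf f flf flf f flf flf f flf flf flf f flf; joining the 17 pieces gives the next term.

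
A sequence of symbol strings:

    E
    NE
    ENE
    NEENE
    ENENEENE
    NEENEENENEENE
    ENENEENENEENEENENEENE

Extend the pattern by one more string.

NEENEENENEENEENENEENENEENEENENEENE

Each term (from the third on) is the two preceding terms concatenated in order: term 3 = E·NE = ENE.
The next term joins NEENEENENEENE and ENENEENENEENEENENEENE.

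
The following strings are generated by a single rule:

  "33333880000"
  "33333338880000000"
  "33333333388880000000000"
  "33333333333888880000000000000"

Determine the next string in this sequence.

Term n consists of 2n+1 3's, followed by n 8's, followed by 3n-2 0's, where the shown terms are n = 2, 3, 4, 5.
Setting n = 6 gives 13, 6, 16 characters in each block.

33333333333338888880000000000000000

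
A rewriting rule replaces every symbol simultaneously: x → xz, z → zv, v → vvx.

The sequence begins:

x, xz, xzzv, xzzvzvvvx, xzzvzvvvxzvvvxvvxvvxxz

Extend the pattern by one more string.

xzzvzvvvxzvvvxvvxvvxxzzvvvxvvxvvxxzvvxvvxxzvvxvvxxzxzzv

Applying the rule to each of the 22 symbols of xzzvzvvvxzvvvxvvxvvxxz gives the pieces xz zv zv vvx zv vvx vvx vvx xz zv vvx vvx vvx xz vvx vvx xz vvx vvx xz xz zv, which concatenate to the answer.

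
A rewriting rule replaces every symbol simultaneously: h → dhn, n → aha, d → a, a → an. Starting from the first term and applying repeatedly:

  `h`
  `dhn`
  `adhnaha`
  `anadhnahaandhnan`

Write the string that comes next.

anahaanadhnahaandhnananahaadhnahaanaha

Replace each of the 16 characters of anadhnahaandhnan in place — an aha an a dhn aha an dhn an an aha a dhn aha an aha — and concatenate.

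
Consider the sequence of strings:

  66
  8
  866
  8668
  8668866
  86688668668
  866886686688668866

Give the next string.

This is a Fibonacci-style word recurrence s(k) = s(k−1)·s(k−2): e.g. 8·66 = 866.
Continuing: 866886686688668866 · 86688668668 gives term 8.

86688668668866886686688668668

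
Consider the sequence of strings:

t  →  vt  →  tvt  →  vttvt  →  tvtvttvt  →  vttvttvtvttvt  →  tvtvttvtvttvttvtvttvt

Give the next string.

From term 3 onward, concatenate the second-to-last term with the last: t·vt = tvt, vt·tvt = vttvt, …
Continuing: vttvttvtvttvt · tvtvttvtvttvttvtvttvt gives term 8.

vttvttvtvttvttvtvttvtvttvttvtvttvt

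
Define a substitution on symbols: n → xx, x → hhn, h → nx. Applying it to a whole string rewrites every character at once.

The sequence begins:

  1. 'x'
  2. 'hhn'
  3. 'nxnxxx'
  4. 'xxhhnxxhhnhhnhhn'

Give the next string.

hhnhhnnxnxxxhhnhhnnxnxxxnxnxxxnxnxxx

Replace each of the 16 characters of xxhhnxxhhnhhnhhn in place — hhn hhn nx nx xx hhn hhn nx nx xx nx nx xx nx nx xx — and concatenate.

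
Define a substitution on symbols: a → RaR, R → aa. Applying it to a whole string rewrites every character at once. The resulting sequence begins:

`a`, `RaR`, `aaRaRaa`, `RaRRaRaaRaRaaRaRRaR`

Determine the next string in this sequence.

Applying the rule to each of the 19 symbols of RaRRaRaaRaRaaRaRRaR gives the pieces aa RaR aa aa RaR aa RaR RaR aa RaR aa RaR RaR aa RaR aa aa RaR aa, which concatenate to the answer.

aaRaRaaaaRaRaaRaRRaRaaRaRaaRaRRaRaaRaRaaaaRaRaa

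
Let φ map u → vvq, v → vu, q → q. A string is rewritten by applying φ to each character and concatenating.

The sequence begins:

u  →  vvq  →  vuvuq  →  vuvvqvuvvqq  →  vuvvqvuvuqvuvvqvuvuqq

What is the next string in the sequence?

vuvvqvuvuqvuvvqvuvvqqvuvvqvuvuqvuvvqvuvvqqq

φ(vuvvqvuvuqvuvvqvuvuqq) expands symbol-by-symbol to vu vvq vu vu q vu vvq vu vvq q vu vvq vu vu q vu vvq vu vvq q q; joining the 21 pieces gives the next term.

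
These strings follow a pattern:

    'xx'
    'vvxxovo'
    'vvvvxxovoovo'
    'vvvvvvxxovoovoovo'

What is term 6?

vvvvvvvvvvxxovoovoovoovoovo

Each term wraps the previous one in vv on the left and ovo on the right.
From vvvvvvxxovoovoovo, 2 further steps: vvvvvvxxovoovoovo → vvvvvvvvxxovoovoovoovo → (answer).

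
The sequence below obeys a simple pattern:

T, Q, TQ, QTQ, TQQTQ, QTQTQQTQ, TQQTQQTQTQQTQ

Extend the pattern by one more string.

This is a Fibonacci-style word recurrence s(k) = s(k−2)·s(k−1): e.g. T·Q = TQ.
Continuing: QTQTQQTQ · TQQTQQTQTQQTQ gives term 8.

QTQTQQTQTQQTQQTQTQQTQ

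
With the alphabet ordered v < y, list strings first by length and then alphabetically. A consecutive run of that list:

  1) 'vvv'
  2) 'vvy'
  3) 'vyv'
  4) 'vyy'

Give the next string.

The successor of vyy increments the rightmost position that isn't already y and resets every position after it to v.

yvv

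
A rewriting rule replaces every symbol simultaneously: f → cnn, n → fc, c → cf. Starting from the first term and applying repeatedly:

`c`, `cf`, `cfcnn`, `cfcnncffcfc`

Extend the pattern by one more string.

Expanding cfcnncffcfc: c→cf, f→cnn, c→cf, n→fc, n→fc, c→cf, f→cnn, f→cnn, c→cf, f→cnn, c→cf. Concatenated: cf cnn cf fc fc cf cnn cnn cf cnn cf.

cfcnncffcfccfcnncnncfcnncf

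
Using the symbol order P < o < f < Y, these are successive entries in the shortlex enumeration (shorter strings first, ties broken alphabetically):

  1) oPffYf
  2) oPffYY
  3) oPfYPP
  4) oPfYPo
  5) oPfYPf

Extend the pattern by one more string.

oPfYPY

Find the rightmost character of oPfYPf below Y, bump it to the next letter, and reset everything to its right to P.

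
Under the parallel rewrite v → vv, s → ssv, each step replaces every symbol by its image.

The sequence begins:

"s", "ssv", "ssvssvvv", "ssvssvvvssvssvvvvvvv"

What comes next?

Rewriting the 20 symbols of ssvssvvvssvssvvvvvvv one by one yields ssv ssv vv ssv ssv vv vv vv ssv ssv vv ssv ssv vv vv vv vv vv vv vv; concatenated:

ssvssvvvssvssvvvvvvvssvssvvvssvssvvvvvvvvvvvvvvv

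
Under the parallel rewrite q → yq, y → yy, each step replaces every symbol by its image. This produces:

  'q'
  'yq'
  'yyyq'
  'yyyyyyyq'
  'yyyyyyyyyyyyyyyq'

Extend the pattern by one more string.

φ(yyyyyyyyyyyyyyyq) expands symbol-by-symbol to yy yy yy yy yy yy yy yy yy yy yy yy yy yy yy yq; joining the 16 pieces gives the next term.

yyyyyyyyyyyyyyyyyyyyyyyyyyyyyyyq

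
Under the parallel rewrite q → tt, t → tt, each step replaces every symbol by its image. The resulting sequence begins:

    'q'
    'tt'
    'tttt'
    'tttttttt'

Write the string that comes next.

Rewriting each symbol of tttttttt: t→tt, t→tt, t→tt, t→tt, t→tt, t→tt, t→tt, t→tt, which concatenates to tt tt tt tt tt tt tt tt.

tttttttttttttttt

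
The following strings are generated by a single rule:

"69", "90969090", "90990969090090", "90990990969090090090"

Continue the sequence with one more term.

90990990990969090090090090

Each term wraps the previous one in 909 on the left and 090 on the right.
So the next term is 909·90990990969090090090·090.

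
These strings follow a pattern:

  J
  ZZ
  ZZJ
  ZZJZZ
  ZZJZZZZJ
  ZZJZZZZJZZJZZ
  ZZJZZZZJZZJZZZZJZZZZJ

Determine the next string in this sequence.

ZZJZZZZJZZJZZZZJZZZZJZZJZZZZJZZJZZ

This is a Fibonacci-style word recurrence s(k) = s(k−1)·s(k−2): e.g. ZZ·J = ZZJ.
The next term joins ZZJZZZZJZZJZZZZJZZZZJ and ZZJZZZZJZZJZZ.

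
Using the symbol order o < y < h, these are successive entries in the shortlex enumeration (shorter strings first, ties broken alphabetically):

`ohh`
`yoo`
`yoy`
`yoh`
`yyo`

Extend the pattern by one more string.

Treat yyo as a base-3 numeral over the given alphabet and add one, carrying through any trailing h's.

yyy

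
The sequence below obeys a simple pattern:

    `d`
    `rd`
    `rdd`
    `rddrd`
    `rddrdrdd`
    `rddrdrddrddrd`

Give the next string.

rddrdrddrddrdrddrdrdd

From term 3 onward, concatenate the last term with the second-to-last: rd·d = rdd, rdd·rd = rddrd, …
Continuing: rddrdrddrddrd · rddrdrdd gives term 7.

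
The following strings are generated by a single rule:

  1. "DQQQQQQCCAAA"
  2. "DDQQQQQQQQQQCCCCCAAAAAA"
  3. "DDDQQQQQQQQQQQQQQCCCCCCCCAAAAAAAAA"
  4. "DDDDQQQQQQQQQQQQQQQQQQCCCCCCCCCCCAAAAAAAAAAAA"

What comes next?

The n-th term is n D's then 4n+2 Q's then 3n-1 C's then 3n A's (n = 1, 2, …).
For the next term, n = 5, so the run lengths are 5, 22, 14, 15.

DDDDDQQQQQQQQQQQQQQQQQQQQQQCCCCCCCCCCCCCCAAAAAAAAAAAAAAA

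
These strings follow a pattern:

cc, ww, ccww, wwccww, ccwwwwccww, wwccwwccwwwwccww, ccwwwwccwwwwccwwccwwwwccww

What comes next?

From term 3 onward, concatenate the second-to-last term with the last: cc·ww = ccww, ww·ccww = wwccww, …
The next term joins wwccwwccwwwwccww and ccwwwwccwwwwccwwccwwwwccww.

wwccwwccwwwwccwwccwwwwccwwwwccwwccwwwwccww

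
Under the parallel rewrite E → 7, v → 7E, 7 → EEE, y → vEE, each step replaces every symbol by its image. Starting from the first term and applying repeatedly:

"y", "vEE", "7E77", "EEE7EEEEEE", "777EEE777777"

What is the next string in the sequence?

EEEEEEEEE777EEEEEEEEEEEEEEEEEE

Expanding 777EEE777777: 7→EEE, 7→EEE, 7→EEE, E→7, E→7, E→7, 7→EEE, 7→EEE, 7→EEE, 7→EEE, 7→EEE, 7→EEE. Concatenated: EEE EEE EEE 7 7 7 EEE EEE EEE EEE EEE EEE.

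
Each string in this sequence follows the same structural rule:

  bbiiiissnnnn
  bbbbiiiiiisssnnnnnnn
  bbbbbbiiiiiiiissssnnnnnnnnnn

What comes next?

bbbbbbbbiiiiiiiiiisssssnnnnnnnnnnnnn

Each string has the form b^{2n} i^{2n+2} s^{n+1} n^{3n+1} (n = 1, 2, …).
Setting n = 4 gives 8, 10, 5, 13 characters in each block.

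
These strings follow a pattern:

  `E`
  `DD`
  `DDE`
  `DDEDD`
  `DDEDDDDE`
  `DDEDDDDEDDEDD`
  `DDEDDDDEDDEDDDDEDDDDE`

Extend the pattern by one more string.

Each term (from the third on) is the previous term followed by the one before it: term 3 = DD·E = DDE.
Continuing: DDEDDDDEDDEDDDDEDDDDE · DDEDDDDEDDEDD gives term 8.

DDEDDDDEDDEDDDDEDDDDEDDEDDDDEDDEDD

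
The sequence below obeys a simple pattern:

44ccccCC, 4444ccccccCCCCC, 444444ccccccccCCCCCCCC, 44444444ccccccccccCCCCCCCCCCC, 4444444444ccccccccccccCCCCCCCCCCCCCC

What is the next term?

444444444444ccccccccccccccCCCCCCCCCCCCCCCCC

Each string has the form 4^{2n} c^{2n+2} C^{3n-1} (n = 1, 2, …).
For the next term, n = 6, so the run lengths are 12, 14, 17.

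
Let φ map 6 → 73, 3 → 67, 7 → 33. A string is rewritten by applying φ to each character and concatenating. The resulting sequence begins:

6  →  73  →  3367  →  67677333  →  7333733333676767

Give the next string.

33676767336767676767733373337333

φ(7333733333676767) expands symbol-by-symbol to 33 67 67 67 33 67 67 67 67 67 73 33 73 33 73 33; joining the 16 pieces gives the next term.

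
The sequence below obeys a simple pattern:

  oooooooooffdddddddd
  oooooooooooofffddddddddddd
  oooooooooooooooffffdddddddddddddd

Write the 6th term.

oooooooooooooooooooooooofffffffddddddddddddddddddddddd

Reading off run lengths: o runs 9, 12, 15; f runs 2, 3, 4; d runs 8, 11, 14 — each is linear in n, where the shown terms are n = 3, 4, 5.
Setting n = 8 gives 24, 7, 23 characters in each block.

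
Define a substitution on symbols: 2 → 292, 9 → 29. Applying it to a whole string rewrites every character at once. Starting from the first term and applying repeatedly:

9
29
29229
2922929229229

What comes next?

Replace each of the 13 characters of 2922929229229 in place — 292 29 292 292 29 292 29 292 292 29 292 292 29 — and concatenate.

2922929229229292292922922929229229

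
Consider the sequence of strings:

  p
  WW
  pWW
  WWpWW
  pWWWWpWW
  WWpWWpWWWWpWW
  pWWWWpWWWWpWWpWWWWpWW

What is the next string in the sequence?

Each term (from the third on) is the two preceding terms concatenated in order: term 3 = p·WW = pWW.
The next term joins WWpWWpWWWWpWW and pWWWWpWWWWpWWpWWWWpWW.

WWpWWpWWWWpWWpWWWWpWWWWpWWpWWWWpWW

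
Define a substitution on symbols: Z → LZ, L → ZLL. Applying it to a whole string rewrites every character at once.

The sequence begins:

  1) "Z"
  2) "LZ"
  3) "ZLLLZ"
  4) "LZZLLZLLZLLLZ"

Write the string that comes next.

Rewriting the 13 symbols of LZZLLZLLZLLLZ one by one yields ZLL LZ LZ ZLL ZLL LZ ZLL ZLL LZ ZLL ZLL ZLL LZ; concatenated:

ZLLLZLZZLLZLLLZZLLZLLLZZLLZLLZLLLZ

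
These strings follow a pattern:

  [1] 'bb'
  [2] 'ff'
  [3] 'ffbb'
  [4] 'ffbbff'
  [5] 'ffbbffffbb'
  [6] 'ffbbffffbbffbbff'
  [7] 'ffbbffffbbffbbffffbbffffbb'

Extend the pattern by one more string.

This is a Fibonacci-style word recurrence s(k) = s(k−1)·s(k−2): e.g. ff·bb = ffbb.
Continuing: ffbbffffbbffbbffffbbffffbb · ffbbffffbbffbbff gives term 8.

ffbbffffbbffbbffffbbffffbbffbbffffbbffbbff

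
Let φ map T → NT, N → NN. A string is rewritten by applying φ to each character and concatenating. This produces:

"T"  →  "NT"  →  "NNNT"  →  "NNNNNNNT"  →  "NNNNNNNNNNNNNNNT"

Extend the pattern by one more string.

NNNNNNNNNNNNNNNNNNNNNNNNNNNNNNNT

Applying the rule to each of the 16 symbols of NNNNNNNNNNNNNNNT gives the pieces NN NN NN NN NN NN NN NN NN NN NN NN NN NN NN NT, which concatenate to the answer.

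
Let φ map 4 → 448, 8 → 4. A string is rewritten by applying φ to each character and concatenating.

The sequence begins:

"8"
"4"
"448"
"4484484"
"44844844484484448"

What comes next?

Replace each of the 17 characters of 44844844484484448 in place — 448 448 4 448 448 4 448 448 448 4 448 448 4 448 448 448 4 — and concatenate.

44844844484484448448448444844844484484484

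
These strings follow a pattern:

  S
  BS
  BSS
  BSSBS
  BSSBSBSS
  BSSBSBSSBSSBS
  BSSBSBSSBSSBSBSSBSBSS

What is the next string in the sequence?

BSSBSBSSBSSBSBSSBSBSSBSSBSBSSBSSBS

Each term (from the third on) is the previous term followed by the one before it: term 3 = BS·S = BSS.
So term 8 is BSSBSBSSBSSBSBSSBSBSS·BSSBSBSSBSSBS.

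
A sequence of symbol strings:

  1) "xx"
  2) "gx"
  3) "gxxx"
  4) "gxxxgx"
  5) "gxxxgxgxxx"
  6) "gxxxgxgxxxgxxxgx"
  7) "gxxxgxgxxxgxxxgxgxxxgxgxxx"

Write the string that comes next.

gxxxgxgxxxgxxxgxgxxxgxgxxxgxxxgxgxxxgxxxgx

This is a Fibonacci-style word recurrence s(k) = s(k−1)·s(k−2): e.g. gx·xx = gxxx.
So term 8 is gxxxgxgxxxgxxxgxgxxxgxgxxx·gxxxgxgxxxgxxxgx.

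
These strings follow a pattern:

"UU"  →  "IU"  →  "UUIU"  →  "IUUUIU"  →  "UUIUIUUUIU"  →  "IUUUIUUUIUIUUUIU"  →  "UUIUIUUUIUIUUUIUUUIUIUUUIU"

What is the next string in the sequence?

IUUUIUUUIUIUUUIUUUIUIUUUIUIUUUIUUUIUIUUUIU

This is a Fibonacci-style word recurrence s(k) = s(k−2)·s(k−1): e.g. UU·IU = UUIU.
So term 8 is IUUUIUUUIUIUUUIU·UUIUIUUUIUIUUUIUUUIUIUUUIU.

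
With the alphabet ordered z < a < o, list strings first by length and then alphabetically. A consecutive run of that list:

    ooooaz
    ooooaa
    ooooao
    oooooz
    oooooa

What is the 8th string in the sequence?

zzzzzza

Advancing 3 positions from oooooa through oooooa → oooooo → zzzzzzz reaches term 8.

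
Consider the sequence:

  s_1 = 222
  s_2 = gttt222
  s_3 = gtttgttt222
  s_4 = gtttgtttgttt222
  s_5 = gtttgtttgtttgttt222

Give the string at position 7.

gtttgtttgtttgtttgtttgttt222

Every step adds gttt at the front: s(k+1) = gttt·s(k).
From gtttgtttgtttgttt222, 2 further steps: gtttgtttgtttgttt222 → gtttgtttgtttgtttgttt222 → (answer).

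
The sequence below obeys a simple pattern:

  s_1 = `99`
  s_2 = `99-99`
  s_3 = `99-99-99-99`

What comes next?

99-99-99-99-99-99-99-99

Every step duplicates the string with '-' between the halves.
One more doubling of 99-99-99-99 gives the answer.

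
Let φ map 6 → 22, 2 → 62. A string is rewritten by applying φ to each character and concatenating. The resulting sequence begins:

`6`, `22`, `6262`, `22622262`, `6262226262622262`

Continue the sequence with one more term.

Rewriting the 16 symbols of 6262226262622262 one by one yields 22 62 22 62 62 62 22 62 22 62 22 62 62 62 22 62; concatenated:

22622262626222622262226262622262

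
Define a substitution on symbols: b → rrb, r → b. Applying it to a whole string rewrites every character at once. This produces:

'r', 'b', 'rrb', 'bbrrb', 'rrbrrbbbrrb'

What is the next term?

bbrrbbbrrbrrbrrbbbrrb

Expanding rrbrrbbbrrb: r→b, r→b, b→rrb, r→b, r→b, b→rrb, b→rrb, b→rrb, r→b, r→b, b→rrb. Concatenated: b b rrb b b rrb rrb rrb b b rrb.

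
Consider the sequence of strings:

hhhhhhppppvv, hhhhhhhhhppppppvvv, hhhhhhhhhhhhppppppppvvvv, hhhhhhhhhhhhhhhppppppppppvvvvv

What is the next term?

hhhhhhhhhhhhhhhhhhppppppppppppvvvvvv

Reading off run lengths: h runs 6, 9, 12, 15; p runs 4, 6, 8, 10; v runs 2, 3, 4, 5 — each is linear in n, where the shown terms are n = 2, 3, 4, 5.
For the next term, n = 6, so the run lengths are 18, 12, 6.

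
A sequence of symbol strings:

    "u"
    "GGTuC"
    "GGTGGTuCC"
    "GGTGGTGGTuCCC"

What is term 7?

Each term wraps the previous one in GGT on the left and C on the right.
From GGTGGTGGTuCCC, 3 further steps: GGTGGTGGTuCCC → GGTGGTGGTGGTuCCCC → GGTGGTGGTGGTGGTuCCCCC → (answer).

GGTGGTGGTGGTGGTGGTuCCCCCC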